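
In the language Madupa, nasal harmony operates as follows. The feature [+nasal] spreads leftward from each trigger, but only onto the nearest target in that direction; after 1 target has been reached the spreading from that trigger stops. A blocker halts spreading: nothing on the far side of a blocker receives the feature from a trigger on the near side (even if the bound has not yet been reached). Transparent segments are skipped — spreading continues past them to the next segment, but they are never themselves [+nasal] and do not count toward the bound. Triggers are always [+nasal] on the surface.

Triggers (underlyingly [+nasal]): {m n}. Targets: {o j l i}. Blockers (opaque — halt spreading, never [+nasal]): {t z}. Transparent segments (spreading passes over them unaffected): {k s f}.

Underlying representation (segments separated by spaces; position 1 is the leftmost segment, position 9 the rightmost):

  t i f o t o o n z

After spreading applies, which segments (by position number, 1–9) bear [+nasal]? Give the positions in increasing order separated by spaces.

From /n/ at 8 leftward: 7 /o/ → [+nasal]; bound reached.
Targets with no active source: positions 2 4 6 stay [-nasal].

7 8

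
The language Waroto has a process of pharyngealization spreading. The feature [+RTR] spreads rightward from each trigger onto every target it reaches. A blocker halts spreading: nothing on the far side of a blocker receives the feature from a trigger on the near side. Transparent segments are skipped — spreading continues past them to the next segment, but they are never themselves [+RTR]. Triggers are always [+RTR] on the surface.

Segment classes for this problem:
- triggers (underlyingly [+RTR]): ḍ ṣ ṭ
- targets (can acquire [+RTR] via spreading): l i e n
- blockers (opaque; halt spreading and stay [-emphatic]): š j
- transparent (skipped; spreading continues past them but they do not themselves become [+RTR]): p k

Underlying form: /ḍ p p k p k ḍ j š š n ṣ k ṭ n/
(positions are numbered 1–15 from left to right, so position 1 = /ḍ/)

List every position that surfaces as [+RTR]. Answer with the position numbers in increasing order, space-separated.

From /ḍ/ at 1 rightward: 2 /p/ transparent; 3 /p/ transparent; 4 /k/ transparent; 5 /p/ transparent; 6 /k/ transparent; 7 /ḍ/ is itself a trigger — this domain ends here.
From /ḍ/ at 7 rightward: 8 /j/ blocks.
From /ṣ/ at 12 rightward: 13 /k/ transparent; 14 /ṭ/ is itself a trigger — this domain ends here.
From /ṭ/ at 14 rightward: 15 /n/ → [+RTR]; word edge.
Target with no active source: position 11 stays [-emphatic].

1 7 12 14 15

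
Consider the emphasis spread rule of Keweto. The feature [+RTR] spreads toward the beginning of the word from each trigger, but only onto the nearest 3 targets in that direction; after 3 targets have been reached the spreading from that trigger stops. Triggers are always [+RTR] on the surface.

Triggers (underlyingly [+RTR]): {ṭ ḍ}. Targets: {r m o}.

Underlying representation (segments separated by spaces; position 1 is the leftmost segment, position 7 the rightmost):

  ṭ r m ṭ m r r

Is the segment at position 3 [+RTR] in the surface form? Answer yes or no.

yes

From /ṭ/ at 1 leftward: word edge.
From /ṭ/ at 4 leftward: 3 /m/ → [+RTR]; 2 /r/ → [+RTR]; 1 /ṭ/ is itself a trigger — this domain ends here.
Targets with no active source: positions 5 6 7 stay [-emphatic].
[+RTR] positions on the surface: 1 2 3 4.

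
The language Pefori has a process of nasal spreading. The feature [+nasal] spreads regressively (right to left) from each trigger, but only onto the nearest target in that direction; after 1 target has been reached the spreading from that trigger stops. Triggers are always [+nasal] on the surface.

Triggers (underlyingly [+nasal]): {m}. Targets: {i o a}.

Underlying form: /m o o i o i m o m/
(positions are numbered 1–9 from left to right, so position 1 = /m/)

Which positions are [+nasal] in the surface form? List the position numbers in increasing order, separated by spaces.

1 6 7 8 9

From /m/ at 1 leftward: word edge.
From /m/ at 7 leftward: 6 /i/ → [+nasal]; bound reached.
From /m/ at 9 leftward: 8 /o/ → [+nasal]; bound reached.
Targets with no active source: positions 2 3 4 5 stay [-nasal].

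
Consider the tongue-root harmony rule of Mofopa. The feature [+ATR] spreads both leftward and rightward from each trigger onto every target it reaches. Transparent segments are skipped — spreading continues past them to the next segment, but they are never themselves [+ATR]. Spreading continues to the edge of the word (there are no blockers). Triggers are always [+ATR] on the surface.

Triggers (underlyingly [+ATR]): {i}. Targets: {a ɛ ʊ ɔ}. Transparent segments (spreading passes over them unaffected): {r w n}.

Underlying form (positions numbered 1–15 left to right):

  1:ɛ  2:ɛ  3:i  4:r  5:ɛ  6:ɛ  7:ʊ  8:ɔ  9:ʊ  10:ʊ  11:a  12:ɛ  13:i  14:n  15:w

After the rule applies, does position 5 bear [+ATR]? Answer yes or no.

From /i/ at 3 rightward: 4 /r/ transparent; 5 /ɛ/ → [+ATR]; 6 /ɛ/ → [+ATR]; 7 /ʊ/ → [+ATR]; 8 /ɔ/ → [+ATR]; 9 /ʊ/ → [+ATR]; 10 /ʊ/ → [+ATR]; 11 /a/ → [+ATR]; 12 /ɛ/ → [+ATR]; 13 /i/ is itself a trigger — this domain ends here.
From /i/ at 3 leftward: 2 /ɛ/ → [+ATR]; 1 /ɛ/ → [+ATR]; word edge.
From /i/ at 13 rightward: 14 /n/ transparent; 15 /w/ transparent; word edge.
From /i/ at 13 leftward: 12 /ɛ/ → [+ATR]; 11 /a/ → [+ATR]; 10 /ʊ/ → [+ATR]; 9 /ʊ/ → [+ATR]; 8 /ɔ/ → [+ATR]; 7 /ʊ/ → [+ATR]; 6 /ɛ/ → [+ATR]; 5 /ɛ/ → [+ATR]; 4 /r/ transparent; 3 /i/ is itself a trigger — this domain ends here.
[+ATR] positions on the surface: 1 2 3 5 6 7 8 9 10 11 12 13.

yes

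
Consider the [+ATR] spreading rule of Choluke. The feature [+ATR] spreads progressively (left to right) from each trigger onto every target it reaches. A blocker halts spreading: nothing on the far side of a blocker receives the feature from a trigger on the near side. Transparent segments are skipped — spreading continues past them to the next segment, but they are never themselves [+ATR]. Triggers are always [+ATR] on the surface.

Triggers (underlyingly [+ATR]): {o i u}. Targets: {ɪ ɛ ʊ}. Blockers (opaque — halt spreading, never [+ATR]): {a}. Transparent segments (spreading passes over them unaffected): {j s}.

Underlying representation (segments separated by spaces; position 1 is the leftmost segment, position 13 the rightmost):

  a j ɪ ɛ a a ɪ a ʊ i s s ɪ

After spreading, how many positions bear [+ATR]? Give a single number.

2

From /i/ at 10 rightward: 11 /s/ transparent; 12 /s/ transparent; 13 /ɪ/ → [+ATR]; word edge.
Targets with no active source: positions 3 4 7 9 stay [-ATR].
[+ATR] positions on the surface: 10 13.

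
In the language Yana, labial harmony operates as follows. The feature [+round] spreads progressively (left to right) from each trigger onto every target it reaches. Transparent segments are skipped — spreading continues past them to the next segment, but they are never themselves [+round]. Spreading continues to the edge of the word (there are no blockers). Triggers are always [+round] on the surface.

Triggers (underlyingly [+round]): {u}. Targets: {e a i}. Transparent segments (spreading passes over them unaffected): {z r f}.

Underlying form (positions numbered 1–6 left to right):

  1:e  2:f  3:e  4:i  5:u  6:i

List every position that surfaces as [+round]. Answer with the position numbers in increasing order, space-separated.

5 6

From /u/ at 5 rightward: 6 /i/ → [+round]; word edge.
Targets with no active source: positions 1 3 4 stay [-round].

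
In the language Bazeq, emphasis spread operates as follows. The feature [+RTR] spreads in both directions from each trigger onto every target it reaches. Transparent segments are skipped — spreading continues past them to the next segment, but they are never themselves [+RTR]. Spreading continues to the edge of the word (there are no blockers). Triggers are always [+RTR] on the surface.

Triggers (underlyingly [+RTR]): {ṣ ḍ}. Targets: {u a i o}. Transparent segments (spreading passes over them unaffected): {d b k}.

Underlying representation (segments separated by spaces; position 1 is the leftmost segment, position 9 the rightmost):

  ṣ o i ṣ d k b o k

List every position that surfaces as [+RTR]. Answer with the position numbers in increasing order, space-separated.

From /ṣ/ at 1 rightward: 2 /o/ → [+RTR]; 3 /i/ → [+RTR]; 4 /ṣ/ is itself a trigger — this domain ends here.
From /ṣ/ at 1 leftward: word edge.
From /ṣ/ at 4 rightward: 5 /d/ transparent; 6 /k/ transparent; 7 /b/ transparent; 8 /o/ → [+RTR]; 9 /k/ transparent; word edge.
From /ṣ/ at 4 leftward: 3 /i/ → [+RTR]; 2 /o/ → [+RTR]; 1 /ṣ/ is itself a trigger — this domain ends here.

1 2 3 4 8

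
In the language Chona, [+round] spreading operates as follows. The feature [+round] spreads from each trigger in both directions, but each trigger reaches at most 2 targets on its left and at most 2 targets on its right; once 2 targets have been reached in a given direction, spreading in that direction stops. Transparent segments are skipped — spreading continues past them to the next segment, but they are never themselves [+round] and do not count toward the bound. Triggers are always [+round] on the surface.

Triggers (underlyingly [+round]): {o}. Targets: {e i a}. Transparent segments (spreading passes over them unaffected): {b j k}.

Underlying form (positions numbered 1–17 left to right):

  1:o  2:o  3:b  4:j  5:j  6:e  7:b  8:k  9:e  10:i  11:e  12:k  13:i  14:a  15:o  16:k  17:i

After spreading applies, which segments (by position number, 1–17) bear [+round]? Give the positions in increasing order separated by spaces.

From /o/ at 1 rightward: 2 /o/ is itself a trigger — this domain ends here.
From /o/ at 1 leftward: word edge.
From /o/ at 2 rightward: 3 /b/ transparent; 4 /j/ transparent; 5 /j/ transparent; 6 /e/ → [+round]; 7 /b/ transparent; 8 /k/ transparent; 9 /e/ → [+round]; bound reached.
From /o/ at 2 leftward: 1 /o/ is itself a trigger — this domain ends here.
From /o/ at 15 rightward: 16 /k/ transparent; 17 /i/ → [+round]; word edge.
From /o/ at 15 leftward: 14 /a/ → [+round]; 13 /i/ → [+round]; bound reached.
Targets with no active source: positions 10 11 stay [-round].

1 2 6 9 13 14 15 17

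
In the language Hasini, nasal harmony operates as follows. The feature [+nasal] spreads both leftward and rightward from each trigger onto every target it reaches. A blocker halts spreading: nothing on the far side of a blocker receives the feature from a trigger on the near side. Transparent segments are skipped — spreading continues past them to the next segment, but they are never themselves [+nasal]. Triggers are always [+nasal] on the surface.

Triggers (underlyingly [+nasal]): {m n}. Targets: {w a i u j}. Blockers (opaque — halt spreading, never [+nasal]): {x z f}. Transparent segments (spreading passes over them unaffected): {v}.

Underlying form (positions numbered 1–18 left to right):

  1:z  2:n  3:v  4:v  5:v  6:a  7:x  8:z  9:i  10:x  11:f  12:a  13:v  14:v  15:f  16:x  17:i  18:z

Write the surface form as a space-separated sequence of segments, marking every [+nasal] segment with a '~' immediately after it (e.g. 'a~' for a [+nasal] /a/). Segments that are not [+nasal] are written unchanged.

From /n/ at 2 rightward: 3 /v/ transparent; 4 /v/ transparent; 5 /v/ transparent; 6 /a/ → [+nasal]; 7 /x/ blocks.
From /n/ at 2 leftward: 1 /z/ blocks.
Targets with no active source: positions 9 12 17 stay [-nasal].
[+nasal] positions on the surface: 2 6.

z n~ v v v a~ x z i x f a v v f x i z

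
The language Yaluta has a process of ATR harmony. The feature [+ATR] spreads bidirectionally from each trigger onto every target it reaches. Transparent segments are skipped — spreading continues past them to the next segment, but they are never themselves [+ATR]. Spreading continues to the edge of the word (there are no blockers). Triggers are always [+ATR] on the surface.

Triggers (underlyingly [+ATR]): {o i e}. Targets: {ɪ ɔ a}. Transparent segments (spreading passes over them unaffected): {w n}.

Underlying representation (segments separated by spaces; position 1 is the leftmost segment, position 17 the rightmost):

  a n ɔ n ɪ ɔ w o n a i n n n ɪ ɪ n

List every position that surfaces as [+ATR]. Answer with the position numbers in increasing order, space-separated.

1 3 5 6 8 10 11 15 16

From /o/ at 8 rightward: 9 /n/ transparent; 10 /a/ → [+ATR]; 11 /i/ is itself a trigger — this domain ends here.
From /o/ at 8 leftward: 7 /w/ transparent; 6 /ɔ/ → [+ATR]; 5 /ɪ/ → [+ATR]; 4 /n/ transparent; 3 /ɔ/ → [+ATR]; 2 /n/ transparent; 1 /a/ → [+ATR]; word edge.
From /i/ at 11 rightward: 12 /n/ transparent; 13 /n/ transparent; 14 /n/ transparent; 15 /ɪ/ → [+ATR]; 16 /ɪ/ → [+ATR]; 17 /n/ transparent; word edge.
From /i/ at 11 leftward: 10 /a/ → [+ATR]; 9 /n/ transparent; 8 /o/ is itself a trigger — this domain ends here.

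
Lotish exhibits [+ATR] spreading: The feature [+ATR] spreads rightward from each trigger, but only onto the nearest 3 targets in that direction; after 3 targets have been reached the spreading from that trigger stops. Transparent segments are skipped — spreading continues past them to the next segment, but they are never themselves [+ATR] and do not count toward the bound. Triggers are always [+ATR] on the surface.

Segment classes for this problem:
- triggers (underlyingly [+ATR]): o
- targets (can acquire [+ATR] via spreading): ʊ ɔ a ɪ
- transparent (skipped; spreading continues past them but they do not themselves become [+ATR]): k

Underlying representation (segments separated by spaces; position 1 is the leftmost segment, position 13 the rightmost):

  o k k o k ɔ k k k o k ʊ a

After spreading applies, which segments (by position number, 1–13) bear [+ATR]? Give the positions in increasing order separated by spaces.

1 4 6 10 12 13

From /o/ at 1 rightward: 2 /k/ transparent; 3 /k/ transparent; 4 /o/ is itself a trigger — this domain ends here.
From /o/ at 4 rightward: 5 /k/ transparent; 6 /ɔ/ → [+ATR]; 7 /k/ transparent; 8 /k/ transparent; 9 /k/ transparent; 10 /o/ is itself a trigger — this domain ends here.
From /o/ at 10 rightward: 11 /k/ transparent; 12 /ʊ/ → [+ATR]; 13 /a/ → [+ATR]; word edge.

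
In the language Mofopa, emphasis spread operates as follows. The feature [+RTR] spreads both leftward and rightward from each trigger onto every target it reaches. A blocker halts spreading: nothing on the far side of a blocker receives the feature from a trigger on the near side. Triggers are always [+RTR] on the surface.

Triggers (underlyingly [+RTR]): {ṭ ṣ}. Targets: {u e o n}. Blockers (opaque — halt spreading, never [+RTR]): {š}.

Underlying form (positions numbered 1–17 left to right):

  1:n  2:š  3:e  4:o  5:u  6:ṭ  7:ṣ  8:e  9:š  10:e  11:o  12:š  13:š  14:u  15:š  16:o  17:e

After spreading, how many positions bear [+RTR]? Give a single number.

6

From /ṭ/ at 6 rightward: 7 /ṣ/ is itself a trigger — this domain ends here.
From /ṭ/ at 6 leftward: 5 /u/ → [+RTR]; 4 /o/ → [+RTR]; 3 /e/ → [+RTR]; 2 /š/ blocks.
From /ṣ/ at 7 rightward: 8 /e/ → [+RTR]; 9 /š/ blocks.
From /ṣ/ at 7 leftward: 6 /ṭ/ is itself a trigger — this domain ends here.
Targets with no active source: positions 1 10 11 14 16 17 stay [-emphatic].
[+RTR] positions on the surface: 3 4 5 6 7 8.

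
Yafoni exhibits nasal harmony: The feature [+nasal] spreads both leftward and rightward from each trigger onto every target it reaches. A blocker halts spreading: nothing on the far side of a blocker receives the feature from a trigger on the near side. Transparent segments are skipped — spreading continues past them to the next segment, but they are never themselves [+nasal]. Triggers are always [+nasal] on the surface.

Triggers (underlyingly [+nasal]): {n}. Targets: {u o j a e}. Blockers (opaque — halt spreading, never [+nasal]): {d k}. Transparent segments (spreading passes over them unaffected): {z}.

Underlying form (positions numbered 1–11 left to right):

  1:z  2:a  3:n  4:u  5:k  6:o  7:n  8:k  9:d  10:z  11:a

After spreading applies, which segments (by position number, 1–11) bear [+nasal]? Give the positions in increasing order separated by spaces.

2 3 4 6 7

From /n/ at 3 rightward: 4 /u/ → [+nasal]; 5 /k/ blocks.
From /n/ at 3 leftward: 2 /a/ → [+nasal]; 1 /z/ transparent; word edge.
From /n/ at 7 rightward: 8 /k/ blocks.
From /n/ at 7 leftward: 6 /o/ → [+nasal]; 5 /k/ blocks.
Target with no active source: position 11 stays [-nasal].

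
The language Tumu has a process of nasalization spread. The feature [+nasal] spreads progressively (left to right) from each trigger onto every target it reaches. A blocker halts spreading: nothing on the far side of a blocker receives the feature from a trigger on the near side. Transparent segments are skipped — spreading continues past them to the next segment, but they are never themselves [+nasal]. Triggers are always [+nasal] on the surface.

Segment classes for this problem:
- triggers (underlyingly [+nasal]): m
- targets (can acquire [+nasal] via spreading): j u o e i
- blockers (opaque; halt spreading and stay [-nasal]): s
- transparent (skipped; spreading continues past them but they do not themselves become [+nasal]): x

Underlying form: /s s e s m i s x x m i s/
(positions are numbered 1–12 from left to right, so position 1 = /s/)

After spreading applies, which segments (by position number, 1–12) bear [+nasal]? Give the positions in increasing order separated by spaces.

From /m/ at 5 rightward: 6 /i/ → [+nasal]; 7 /s/ blocks.
From /m/ at 10 rightward: 11 /i/ → [+nasal]; 12 /s/ blocks.
Target with no active source: position 3 stays [-nasal].

5 6 10 11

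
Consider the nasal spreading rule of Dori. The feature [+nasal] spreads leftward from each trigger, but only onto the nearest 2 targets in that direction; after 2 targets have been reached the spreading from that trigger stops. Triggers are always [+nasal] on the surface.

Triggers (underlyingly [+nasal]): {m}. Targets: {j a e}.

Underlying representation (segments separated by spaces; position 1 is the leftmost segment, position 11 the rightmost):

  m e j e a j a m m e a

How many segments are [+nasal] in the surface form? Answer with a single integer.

From /m/ at 1 leftward: word edge.
From /m/ at 8 leftward: 7 /a/ → [+nasal]; 6 /j/ → [+nasal]; bound reached.
From /m/ at 9 leftward: 8 /m/ is itself a trigger — this domain ends here.
Targets with no active source: positions 2 3 4 5 10 11 stay [-nasal].
[+nasal] positions on the surface: 1 6 7 8 9.

5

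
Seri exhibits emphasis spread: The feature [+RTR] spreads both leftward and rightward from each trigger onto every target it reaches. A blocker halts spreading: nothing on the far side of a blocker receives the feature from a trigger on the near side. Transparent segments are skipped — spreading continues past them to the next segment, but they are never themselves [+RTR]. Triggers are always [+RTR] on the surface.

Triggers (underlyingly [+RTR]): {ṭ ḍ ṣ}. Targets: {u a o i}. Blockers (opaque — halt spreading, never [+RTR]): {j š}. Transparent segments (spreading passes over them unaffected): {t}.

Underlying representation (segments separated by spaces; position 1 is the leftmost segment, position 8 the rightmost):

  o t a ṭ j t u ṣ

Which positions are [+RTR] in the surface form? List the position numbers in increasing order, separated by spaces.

From /ṭ/ at 4 rightward: 5 /j/ blocks.
From /ṭ/ at 4 leftward: 3 /a/ → [+RTR]; 2 /t/ transparent; 1 /o/ → [+RTR]; word edge.
From /ṣ/ at 8 rightward: word edge.
From /ṣ/ at 8 leftward: 7 /u/ → [+RTR]; 6 /t/ transparent; 5 /j/ blocks.

1 3 4 7 8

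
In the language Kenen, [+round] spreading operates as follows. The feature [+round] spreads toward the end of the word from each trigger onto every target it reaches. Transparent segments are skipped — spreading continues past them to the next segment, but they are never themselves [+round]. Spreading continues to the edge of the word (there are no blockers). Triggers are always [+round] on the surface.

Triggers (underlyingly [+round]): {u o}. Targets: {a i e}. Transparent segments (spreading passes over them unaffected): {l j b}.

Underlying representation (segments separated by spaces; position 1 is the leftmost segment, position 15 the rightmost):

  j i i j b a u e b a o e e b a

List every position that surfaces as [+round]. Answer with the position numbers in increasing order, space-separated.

7 8 10 11 12 13 15

From /u/ at 7 rightward: 8 /e/ → [+round]; 9 /b/ transparent; 10 /a/ → [+round]; 11 /o/ is itself a trigger — this domain ends here.
From /o/ at 11 rightward: 12 /e/ → [+round]; 13 /e/ → [+round]; 14 /b/ transparent; 15 /a/ → [+round]; word edge.
Targets with no active source: positions 2 3 6 stay [-round].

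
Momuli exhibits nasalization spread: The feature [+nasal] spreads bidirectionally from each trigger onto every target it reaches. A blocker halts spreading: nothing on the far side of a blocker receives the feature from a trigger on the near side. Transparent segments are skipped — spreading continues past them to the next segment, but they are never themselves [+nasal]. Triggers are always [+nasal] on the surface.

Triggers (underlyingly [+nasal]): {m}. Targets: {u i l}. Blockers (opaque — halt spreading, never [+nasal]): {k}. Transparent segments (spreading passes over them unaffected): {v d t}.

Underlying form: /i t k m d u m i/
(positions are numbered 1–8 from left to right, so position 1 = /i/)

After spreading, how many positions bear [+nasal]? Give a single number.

From /m/ at 4 rightward: 5 /d/ transparent; 6 /u/ → [+nasal]; 7 /m/ is itself a trigger — this domain ends here.
From /m/ at 4 leftward: 3 /k/ blocks.
From /m/ at 7 rightward: 8 /i/ → [+nasal]; word edge.
From /m/ at 7 leftward: 6 /u/ → [+nasal]; 5 /d/ transparent; 4 /m/ is itself a trigger — this domain ends here.
Target with no active source: position 1 stays [-nasal].
[+nasal] positions on the surface: 4 6 7 8.

4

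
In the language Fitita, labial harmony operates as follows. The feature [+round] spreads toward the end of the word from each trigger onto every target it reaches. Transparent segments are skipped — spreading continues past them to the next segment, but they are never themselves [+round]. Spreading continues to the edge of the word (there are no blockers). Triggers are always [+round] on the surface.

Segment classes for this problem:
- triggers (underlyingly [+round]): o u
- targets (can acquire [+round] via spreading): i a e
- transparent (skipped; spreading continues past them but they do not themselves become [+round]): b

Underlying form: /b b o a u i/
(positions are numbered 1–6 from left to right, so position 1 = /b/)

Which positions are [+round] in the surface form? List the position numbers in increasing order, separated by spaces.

3 4 5 6

From /o/ at 3 rightward: 4 /a/ → [+round]; 5 /u/ is itself a trigger — this domain ends here.
From /u/ at 5 rightward: 6 /i/ → [+round]; word edge.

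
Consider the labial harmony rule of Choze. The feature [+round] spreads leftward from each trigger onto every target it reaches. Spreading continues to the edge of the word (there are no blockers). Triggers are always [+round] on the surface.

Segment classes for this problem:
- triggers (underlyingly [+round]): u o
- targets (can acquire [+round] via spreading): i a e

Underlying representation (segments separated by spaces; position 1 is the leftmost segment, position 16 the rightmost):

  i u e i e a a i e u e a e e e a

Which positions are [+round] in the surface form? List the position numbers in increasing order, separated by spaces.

From /u/ at 2 leftward: 1 /i/ → [+round]; word edge.
From /u/ at 10 leftward: 9 /e/ → [+round]; 8 /i/ → [+round]; 7 /a/ → [+round]; 6 /a/ → [+round]; 5 /e/ → [+round]; 4 /i/ → [+round]; 3 /e/ → [+round]; 2 /u/ is itself a trigger — this domain ends here.
Targets with no active source: positions 11 12 13 14 15 16 stay [-round].

1 2 3 4 5 6 7 8 9 10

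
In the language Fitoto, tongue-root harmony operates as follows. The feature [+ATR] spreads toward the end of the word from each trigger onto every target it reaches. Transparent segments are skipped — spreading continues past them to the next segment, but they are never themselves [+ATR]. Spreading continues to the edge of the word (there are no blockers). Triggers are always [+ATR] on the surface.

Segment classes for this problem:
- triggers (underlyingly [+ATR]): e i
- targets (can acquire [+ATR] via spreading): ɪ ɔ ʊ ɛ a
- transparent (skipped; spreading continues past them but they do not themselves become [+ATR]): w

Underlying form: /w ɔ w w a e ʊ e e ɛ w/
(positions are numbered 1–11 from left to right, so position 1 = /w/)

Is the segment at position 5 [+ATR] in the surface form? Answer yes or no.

no

From /e/ at 6 rightward: 7 /ʊ/ → [+ATR]; 8 /e/ is itself a trigger — this domain ends here.
From /e/ at 8 rightward: 9 /e/ is itself a trigger — this domain ends here.
From /e/ at 9 rightward: 10 /ɛ/ → [+ATR]; 11 /w/ transparent; word edge.
Targets with no active source: positions 2 5 stay [-ATR].
[+ATR] positions on the surface: 6 7 8 9 10.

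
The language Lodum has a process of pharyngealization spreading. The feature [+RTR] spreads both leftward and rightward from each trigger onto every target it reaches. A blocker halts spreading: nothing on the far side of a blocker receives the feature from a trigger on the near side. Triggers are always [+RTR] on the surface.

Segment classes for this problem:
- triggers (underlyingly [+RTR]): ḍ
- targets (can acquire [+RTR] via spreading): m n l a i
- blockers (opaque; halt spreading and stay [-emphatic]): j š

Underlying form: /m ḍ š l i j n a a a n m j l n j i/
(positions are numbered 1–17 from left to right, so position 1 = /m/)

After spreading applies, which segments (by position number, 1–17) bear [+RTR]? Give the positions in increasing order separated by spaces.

From /ḍ/ at 2 rightward: 3 /š/ blocks.
From /ḍ/ at 2 leftward: 1 /m/ → [+RTR]; word edge.
Targets with no active source: positions 4 5 7 8 9 10 11 12 14 15 17 stay [-emphatic].

1 2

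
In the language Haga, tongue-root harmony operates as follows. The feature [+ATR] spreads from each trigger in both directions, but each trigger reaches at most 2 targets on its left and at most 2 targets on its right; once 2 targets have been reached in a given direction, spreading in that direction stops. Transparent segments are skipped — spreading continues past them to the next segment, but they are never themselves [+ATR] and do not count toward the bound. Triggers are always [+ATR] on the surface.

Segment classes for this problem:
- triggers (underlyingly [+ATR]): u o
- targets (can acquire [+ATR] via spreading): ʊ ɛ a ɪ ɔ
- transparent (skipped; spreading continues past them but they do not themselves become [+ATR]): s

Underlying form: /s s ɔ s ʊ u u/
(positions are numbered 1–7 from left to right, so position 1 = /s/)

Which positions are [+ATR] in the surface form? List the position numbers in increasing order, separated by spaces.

3 5 6 7

From /u/ at 6 rightward: 7 /u/ is itself a trigger — this domain ends here.
From /u/ at 6 leftward: 5 /ʊ/ → [+ATR]; 4 /s/ transparent; 3 /ɔ/ → [+ATR]; bound reached.
From /u/ at 7 rightward: word edge.
From /u/ at 7 leftward: 6 /u/ is itself a trigger — this domain ends here.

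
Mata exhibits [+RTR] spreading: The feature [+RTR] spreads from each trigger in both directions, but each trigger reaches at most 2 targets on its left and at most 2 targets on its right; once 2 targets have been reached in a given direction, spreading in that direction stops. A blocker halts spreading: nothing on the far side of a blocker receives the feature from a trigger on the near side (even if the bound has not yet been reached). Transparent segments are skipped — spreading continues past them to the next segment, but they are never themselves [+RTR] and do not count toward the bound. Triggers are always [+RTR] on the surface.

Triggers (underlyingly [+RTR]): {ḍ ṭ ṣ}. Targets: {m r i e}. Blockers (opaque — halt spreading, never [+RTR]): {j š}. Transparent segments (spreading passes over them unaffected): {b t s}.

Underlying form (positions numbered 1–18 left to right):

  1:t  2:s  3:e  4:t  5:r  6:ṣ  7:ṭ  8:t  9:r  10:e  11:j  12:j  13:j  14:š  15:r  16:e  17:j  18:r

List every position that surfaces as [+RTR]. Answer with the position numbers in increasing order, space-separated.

3 5 6 7 9 10

From /ṣ/ at 6 rightward: 7 /ṭ/ is itself a trigger — this domain ends here.
From /ṣ/ at 6 leftward: 5 /r/ → [+RTR]; 4 /t/ transparent; 3 /e/ → [+RTR]; bound reached.
From /ṭ/ at 7 rightward: 8 /t/ transparent; 9 /r/ → [+RTR]; 10 /e/ → [+RTR]; bound reached.
From /ṭ/ at 7 leftward: 6 /ṣ/ is itself a trigger — this domain ends here.
Targets with no active source: positions 15 16 18 stay [-emphatic].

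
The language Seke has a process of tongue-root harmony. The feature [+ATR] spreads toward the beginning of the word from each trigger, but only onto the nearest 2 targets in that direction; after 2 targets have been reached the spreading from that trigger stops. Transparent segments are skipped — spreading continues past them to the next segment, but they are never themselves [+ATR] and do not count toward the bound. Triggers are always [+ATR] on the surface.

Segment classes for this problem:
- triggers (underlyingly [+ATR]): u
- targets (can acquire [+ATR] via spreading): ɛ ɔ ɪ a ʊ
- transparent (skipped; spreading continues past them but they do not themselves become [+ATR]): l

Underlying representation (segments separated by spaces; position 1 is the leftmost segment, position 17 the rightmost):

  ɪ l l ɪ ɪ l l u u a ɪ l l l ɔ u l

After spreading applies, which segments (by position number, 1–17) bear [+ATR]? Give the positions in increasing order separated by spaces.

4 5 8 9 11 15 16

From /u/ at 8 leftward: 7 /l/ transparent; 6 /l/ transparent; 5 /ɪ/ → [+ATR]; 4 /ɪ/ → [+ATR]; bound reached.
From /u/ at 9 leftward: 8 /u/ is itself a trigger — this domain ends here.
From /u/ at 16 leftward: 15 /ɔ/ → [+ATR]; 14 /l/ transparent; 13 /l/ transparent; 12 /l/ transparent; 11 /ɪ/ → [+ATR]; bound reached.
Targets with no active source: positions 1 10 stay [-ATR].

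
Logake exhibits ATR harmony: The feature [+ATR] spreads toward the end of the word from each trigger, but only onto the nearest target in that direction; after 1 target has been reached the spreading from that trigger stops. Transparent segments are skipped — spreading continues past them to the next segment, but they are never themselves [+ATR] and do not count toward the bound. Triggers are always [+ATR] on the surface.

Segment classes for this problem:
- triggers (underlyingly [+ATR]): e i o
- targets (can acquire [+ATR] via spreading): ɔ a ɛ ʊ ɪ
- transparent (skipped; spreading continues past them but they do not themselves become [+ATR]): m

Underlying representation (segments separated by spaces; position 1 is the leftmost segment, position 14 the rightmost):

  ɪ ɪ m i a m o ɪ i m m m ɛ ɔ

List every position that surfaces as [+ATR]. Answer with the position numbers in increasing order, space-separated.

From /i/ at 4 rightward: 5 /a/ → [+ATR]; bound reached.
From /o/ at 7 rightward: 8 /ɪ/ → [+ATR]; bound reached.
From /i/ at 9 rightward: 10 /m/ transparent; 11 /m/ transparent; 12 /m/ transparent; 13 /ɛ/ → [+ATR]; bound reached.
Targets with no active source: positions 1 2 14 stay [-ATR].

4 5 7 8 9 13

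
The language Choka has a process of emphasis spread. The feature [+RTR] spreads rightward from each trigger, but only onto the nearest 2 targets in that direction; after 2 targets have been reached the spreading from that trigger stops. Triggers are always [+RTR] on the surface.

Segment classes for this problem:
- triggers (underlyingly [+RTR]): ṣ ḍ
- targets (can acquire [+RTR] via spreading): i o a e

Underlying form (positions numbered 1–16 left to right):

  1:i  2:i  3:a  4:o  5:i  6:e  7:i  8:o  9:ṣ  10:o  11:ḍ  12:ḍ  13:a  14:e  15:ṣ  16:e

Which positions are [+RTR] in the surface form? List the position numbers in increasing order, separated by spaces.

9 10 11 12 13 14 15 16

From /ṣ/ at 9 rightward: 10 /o/ → [+RTR]; 11 /ḍ/ is itself a trigger — this domain ends here.
From /ḍ/ at 11 rightward: 12 /ḍ/ is itself a trigger — this domain ends here.
From /ḍ/ at 12 rightward: 13 /a/ → [+RTR]; 14 /e/ → [+RTR]; bound reached.
From /ṣ/ at 15 rightward: 16 /e/ → [+RTR]; word edge.
Targets with no active source: positions 1 2 3 4 5 6 7 8 stay [-emphatic].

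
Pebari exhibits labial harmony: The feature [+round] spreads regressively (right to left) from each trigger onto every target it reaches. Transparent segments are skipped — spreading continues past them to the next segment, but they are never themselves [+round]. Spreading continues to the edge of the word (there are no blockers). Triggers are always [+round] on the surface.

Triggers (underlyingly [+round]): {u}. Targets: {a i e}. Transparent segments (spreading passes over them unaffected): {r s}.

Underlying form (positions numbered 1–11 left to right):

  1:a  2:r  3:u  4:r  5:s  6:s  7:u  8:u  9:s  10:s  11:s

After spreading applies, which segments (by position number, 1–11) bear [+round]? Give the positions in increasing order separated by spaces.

1 3 7 8

From /u/ at 3 leftward: 2 /r/ transparent; 1 /a/ → [+round]; word edge.
From /u/ at 7 leftward: 6 /s/ transparent; 5 /s/ transparent; 4 /r/ transparent; 3 /u/ is itself a trigger — this domain ends here.
From /u/ at 8 leftward: 7 /u/ is itself a trigger — this domain ends here.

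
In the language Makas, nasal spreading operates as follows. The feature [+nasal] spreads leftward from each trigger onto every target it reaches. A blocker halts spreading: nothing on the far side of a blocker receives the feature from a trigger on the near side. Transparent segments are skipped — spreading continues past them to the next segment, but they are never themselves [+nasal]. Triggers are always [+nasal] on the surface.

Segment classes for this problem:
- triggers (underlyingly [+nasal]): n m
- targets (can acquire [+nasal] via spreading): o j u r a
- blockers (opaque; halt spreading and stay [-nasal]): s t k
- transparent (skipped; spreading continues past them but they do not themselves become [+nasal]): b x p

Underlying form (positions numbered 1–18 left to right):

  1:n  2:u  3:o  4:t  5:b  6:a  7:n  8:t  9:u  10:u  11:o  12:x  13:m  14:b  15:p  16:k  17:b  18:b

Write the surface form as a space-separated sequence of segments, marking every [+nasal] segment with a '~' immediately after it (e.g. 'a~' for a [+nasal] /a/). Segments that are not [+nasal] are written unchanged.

From /n/ at 1 leftward: word edge.
From /n/ at 7 leftward: 6 /a/ → [+nasal]; 5 /b/ transparent; 4 /t/ blocks.
From /m/ at 13 leftward: 12 /x/ transparent; 11 /o/ → [+nasal]; 10 /u/ → [+nasal]; 9 /u/ → [+nasal]; 8 /t/ blocks.
Targets with no active source: positions 2 3 stay [-nasal].
[+nasal] positions on the surface: 1 6 7 9 10 11 13.

n~ u o t b a~ n~ t u~ u~ o~ x m~ b p k b b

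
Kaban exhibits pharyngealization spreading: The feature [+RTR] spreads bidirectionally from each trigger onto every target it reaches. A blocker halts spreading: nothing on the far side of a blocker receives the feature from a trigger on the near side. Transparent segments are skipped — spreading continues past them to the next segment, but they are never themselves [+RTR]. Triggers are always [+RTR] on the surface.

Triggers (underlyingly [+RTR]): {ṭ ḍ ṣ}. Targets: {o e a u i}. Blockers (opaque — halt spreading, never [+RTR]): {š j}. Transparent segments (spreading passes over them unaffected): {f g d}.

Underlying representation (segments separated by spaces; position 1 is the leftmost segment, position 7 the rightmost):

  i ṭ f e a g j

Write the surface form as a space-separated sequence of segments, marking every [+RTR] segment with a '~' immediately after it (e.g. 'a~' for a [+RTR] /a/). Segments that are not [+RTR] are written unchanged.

i~ ṭ~ f e~ a~ g j

From /ṭ/ at 2 rightward: 3 /f/ transparent; 4 /e/ → [+RTR]; 5 /a/ → [+RTR]; 6 /g/ transparent; 7 /j/ blocks.
From /ṭ/ at 2 leftward: 1 /i/ → [+RTR]; word edge.
[+RTR] positions on the surface: 1 2 4 5.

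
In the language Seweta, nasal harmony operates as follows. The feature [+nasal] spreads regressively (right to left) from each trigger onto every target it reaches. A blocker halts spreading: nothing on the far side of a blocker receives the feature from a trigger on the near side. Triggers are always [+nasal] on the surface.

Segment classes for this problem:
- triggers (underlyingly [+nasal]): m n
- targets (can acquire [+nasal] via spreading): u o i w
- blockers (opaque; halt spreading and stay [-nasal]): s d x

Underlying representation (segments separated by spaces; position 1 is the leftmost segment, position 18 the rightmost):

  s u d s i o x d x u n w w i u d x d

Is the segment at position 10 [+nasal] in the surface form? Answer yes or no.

yes

From /n/ at 11 leftward: 10 /u/ → [+nasal]; 9 /x/ blocks.
Targets with no active source: positions 2 5 6 12 13 14 15 stay [-nasal].
[+nasal] positions on the surface: 10 11.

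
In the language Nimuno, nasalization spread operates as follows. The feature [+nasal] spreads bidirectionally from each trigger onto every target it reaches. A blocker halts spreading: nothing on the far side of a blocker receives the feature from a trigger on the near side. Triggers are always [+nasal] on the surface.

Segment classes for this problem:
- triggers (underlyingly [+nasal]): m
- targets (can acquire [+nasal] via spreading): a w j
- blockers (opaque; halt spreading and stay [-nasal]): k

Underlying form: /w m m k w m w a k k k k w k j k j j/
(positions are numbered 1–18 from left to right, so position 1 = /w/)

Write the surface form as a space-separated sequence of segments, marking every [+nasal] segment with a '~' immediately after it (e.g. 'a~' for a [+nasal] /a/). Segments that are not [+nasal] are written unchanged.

w~ m~ m~ k w~ m~ w~ a~ k k k k w k j k j j

From /m/ at 2 rightward: 3 /m/ is itself a trigger — this domain ends here.
From /m/ at 2 leftward: 1 /w/ → [+nasal]; word edge.
From /m/ at 3 rightward: 4 /k/ blocks.
From /m/ at 3 leftward: 2 /m/ is itself a trigger — this domain ends here.
From /m/ at 6 rightward: 7 /w/ → [+nasal]; 8 /a/ → [+nasal]; 9 /k/ blocks.
From /m/ at 6 leftward: 5 /w/ → [+nasal]; 4 /k/ blocks.
Targets with no active source: positions 13 15 17 18 stay [-nasal].
[+nasal] positions on the surface: 1 2 3 5 6 7 8.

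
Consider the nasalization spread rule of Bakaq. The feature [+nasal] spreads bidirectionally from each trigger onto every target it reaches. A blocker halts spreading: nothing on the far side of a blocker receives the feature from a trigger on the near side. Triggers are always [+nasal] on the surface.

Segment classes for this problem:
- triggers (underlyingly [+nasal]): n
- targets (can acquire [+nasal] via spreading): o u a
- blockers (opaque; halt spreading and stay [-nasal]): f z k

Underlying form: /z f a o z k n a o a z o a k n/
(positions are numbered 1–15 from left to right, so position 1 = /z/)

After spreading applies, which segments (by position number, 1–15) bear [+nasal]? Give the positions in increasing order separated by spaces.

From /n/ at 7 rightward: 8 /a/ → [+nasal]; 9 /o/ → [+nasal]; 10 /a/ → [+nasal]; 11 /z/ blocks.
From /n/ at 7 leftward: 6 /k/ blocks.
From /n/ at 15 rightward: word edge.
From /n/ at 15 leftward: 14 /k/ blocks.
Targets with no active source: positions 3 4 12 13 stay [-nasal].

7 8 9 10 15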